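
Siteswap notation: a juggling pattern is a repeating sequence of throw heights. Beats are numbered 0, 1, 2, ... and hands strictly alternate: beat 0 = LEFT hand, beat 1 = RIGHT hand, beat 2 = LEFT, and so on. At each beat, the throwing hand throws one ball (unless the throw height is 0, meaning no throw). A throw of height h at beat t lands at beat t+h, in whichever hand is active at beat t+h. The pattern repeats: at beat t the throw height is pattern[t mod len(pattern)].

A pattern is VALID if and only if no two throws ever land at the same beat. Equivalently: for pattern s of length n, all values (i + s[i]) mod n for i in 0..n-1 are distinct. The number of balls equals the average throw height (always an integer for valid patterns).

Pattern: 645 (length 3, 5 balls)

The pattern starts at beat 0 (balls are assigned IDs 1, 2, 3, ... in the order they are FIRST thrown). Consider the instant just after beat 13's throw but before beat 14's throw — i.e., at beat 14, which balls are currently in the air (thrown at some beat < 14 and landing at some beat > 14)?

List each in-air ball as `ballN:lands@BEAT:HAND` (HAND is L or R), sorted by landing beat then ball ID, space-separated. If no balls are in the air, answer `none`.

Beat 0 (L): throw ball1 h=6 -> lands@6:L; in-air after throw: [b1@6:L]
Beat 1 (R): throw ball2 h=4 -> lands@5:R; in-air after throw: [b2@5:R b1@6:L]
Beat 2 (L): throw ball3 h=5 -> lands@7:R; in-air after throw: [b2@5:R b1@6:L b3@7:R]
Beat 3 (R): throw ball4 h=6 -> lands@9:R; in-air after throw: [b2@5:R b1@6:L b3@7:R b4@9:R]
Beat 4 (L): throw ball5 h=4 -> lands@8:L; in-air after throw: [b2@5:R b1@6:L b3@7:R b5@8:L b4@9:R]
Beat 5 (R): throw ball2 h=5 -> lands@10:L; in-air after throw: [b1@6:L b3@7:R b5@8:L b4@9:R b2@10:L]
Beat 6 (L): throw ball1 h=6 -> lands@12:L; in-air after throw: [b3@7:R b5@8:L b4@9:R b2@10:L b1@12:L]
Beat 7 (R): throw ball3 h=4 -> lands@11:R; in-air after throw: [b5@8:L b4@9:R b2@10:L b3@11:R b1@12:L]
Beat 8 (L): throw ball5 h=5 -> lands@13:R; in-air after throw: [b4@9:R b2@10:L b3@11:R b1@12:L b5@13:R]
Beat 9 (R): throw ball4 h=6 -> lands@15:R; in-air after throw: [b2@10:L b3@11:R b1@12:L b5@13:R b4@15:R]
Beat 10 (L): throw ball2 h=4 -> lands@14:L; in-air after throw: [b3@11:R b1@12:L b5@13:R b2@14:L b4@15:R]
Beat 11 (R): throw ball3 h=5 -> lands@16:L; in-air after throw: [b1@12:L b5@13:R b2@14:L b4@15:R b3@16:L]
Beat 12 (L): throw ball1 h=6 -> lands@18:L; in-air after throw: [b5@13:R b2@14:L b4@15:R b3@16:L b1@18:L]
Beat 13 (R): throw ball5 h=4 -> lands@17:R; in-air after throw: [b2@14:L b4@15:R b3@16:L b5@17:R b1@18:L]
Beat 14 (L): throw ball2 h=5 -> lands@19:R; in-air after throw: [b4@15:R b3@16:L b5@17:R b1@18:L b2@19:R]

Answer: ball4:lands@15:R ball3:lands@16:L ball5:lands@17:R ball1:lands@18:L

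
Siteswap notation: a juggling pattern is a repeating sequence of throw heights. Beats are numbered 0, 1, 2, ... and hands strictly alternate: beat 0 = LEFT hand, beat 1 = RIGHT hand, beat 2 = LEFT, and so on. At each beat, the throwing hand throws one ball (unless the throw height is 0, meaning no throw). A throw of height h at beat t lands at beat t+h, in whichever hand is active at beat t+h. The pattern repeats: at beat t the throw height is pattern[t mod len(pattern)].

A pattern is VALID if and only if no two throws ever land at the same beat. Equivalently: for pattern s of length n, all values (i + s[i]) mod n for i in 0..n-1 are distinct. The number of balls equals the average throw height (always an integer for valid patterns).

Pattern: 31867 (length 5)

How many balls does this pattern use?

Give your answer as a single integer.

Pattern = [3, 1, 8, 6, 7], length n = 5
  position 0: throw height = 3, running sum = 3
  position 1: throw height = 1, running sum = 4
  position 2: throw height = 8, running sum = 12
  position 3: throw height = 6, running sum = 18
  position 4: throw height = 7, running sum = 25
Total sum = 25; balls = sum / n = 25 / 5 = 5

Answer: 5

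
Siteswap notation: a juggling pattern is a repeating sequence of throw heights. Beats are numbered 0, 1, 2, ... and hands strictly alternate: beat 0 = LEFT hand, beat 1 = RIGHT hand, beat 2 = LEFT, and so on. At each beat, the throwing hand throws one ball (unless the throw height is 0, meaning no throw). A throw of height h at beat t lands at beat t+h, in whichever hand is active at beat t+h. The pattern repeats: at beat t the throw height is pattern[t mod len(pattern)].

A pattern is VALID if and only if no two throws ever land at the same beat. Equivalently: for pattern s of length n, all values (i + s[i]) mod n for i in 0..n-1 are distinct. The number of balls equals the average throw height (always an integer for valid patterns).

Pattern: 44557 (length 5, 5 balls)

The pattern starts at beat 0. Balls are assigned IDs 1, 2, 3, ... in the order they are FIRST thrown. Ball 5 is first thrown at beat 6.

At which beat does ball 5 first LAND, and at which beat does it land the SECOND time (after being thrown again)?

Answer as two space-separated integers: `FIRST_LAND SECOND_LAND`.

Answer: 10 14

Derivation:
Beat 0 (L): throw ball1 h=4 -> lands@4:L; in-air after throw: [b1@4:L]
Beat 1 (R): throw ball2 h=4 -> lands@5:R; in-air after throw: [b1@4:L b2@5:R]
Beat 2 (L): throw ball3 h=5 -> lands@7:R; in-air after throw: [b1@4:L b2@5:R b3@7:R]
Beat 3 (R): throw ball4 h=5 -> lands@8:L; in-air after throw: [b1@4:L b2@5:R b3@7:R b4@8:L]
Beat 4 (L): throw ball1 h=7 -> lands@11:R; in-air after throw: [b2@5:R b3@7:R b4@8:L b1@11:R]
Beat 5 (R): throw ball2 h=4 -> lands@9:R; in-air after throw: [b3@7:R b4@8:L b2@9:R b1@11:R]
Beat 6 (L): throw ball5 h=4 -> lands@10:L; in-air after throw: [b3@7:R b4@8:L b2@9:R b5@10:L b1@11:R]
Beat 7 (R): throw ball3 h=5 -> lands@12:L; in-air after throw: [b4@8:L b2@9:R b5@10:L b1@11:R b3@12:L]
Beat 8 (L): throw ball4 h=5 -> lands@13:R; in-air after throw: [b2@9:R b5@10:L b1@11:R b3@12:L b4@13:R]
Beat 9 (R): throw ball2 h=7 -> lands@16:L; in-air after throw: [b5@10:L b1@11:R b3@12:L b4@13:R b2@16:L]
Beat 10 (L): throw ball5 h=4 -> lands@14:L; in-air after throw: [b1@11:R b3@12:L b4@13:R b5@14:L b2@16:L]
Beat 11 (R): throw ball1 h=4 -> lands@15:R; in-air after throw: [b3@12:L b4@13:R b5@14:L b1@15:R b2@16:L]
Beat 12 (L): throw ball3 h=5 -> lands@17:R; in-air after throw: [b4@13:R b5@14:L b1@15:R b2@16:L b3@17:R]
Beat 13 (R): throw ball4 h=5 -> lands@18:L; in-air after throw: [b5@14:L b1@15:R b2@16:L b3@17:R b4@18:L]
Beat 14 (L): throw ball5 h=7 -> lands@21:R; in-air after throw: [b1@15:R b2@16:L b3@17:R b4@18:L b5@21:R]
Ball 5: thrown@6 h=4 -> first land @10; rethrown@10 h=4 -> second land @14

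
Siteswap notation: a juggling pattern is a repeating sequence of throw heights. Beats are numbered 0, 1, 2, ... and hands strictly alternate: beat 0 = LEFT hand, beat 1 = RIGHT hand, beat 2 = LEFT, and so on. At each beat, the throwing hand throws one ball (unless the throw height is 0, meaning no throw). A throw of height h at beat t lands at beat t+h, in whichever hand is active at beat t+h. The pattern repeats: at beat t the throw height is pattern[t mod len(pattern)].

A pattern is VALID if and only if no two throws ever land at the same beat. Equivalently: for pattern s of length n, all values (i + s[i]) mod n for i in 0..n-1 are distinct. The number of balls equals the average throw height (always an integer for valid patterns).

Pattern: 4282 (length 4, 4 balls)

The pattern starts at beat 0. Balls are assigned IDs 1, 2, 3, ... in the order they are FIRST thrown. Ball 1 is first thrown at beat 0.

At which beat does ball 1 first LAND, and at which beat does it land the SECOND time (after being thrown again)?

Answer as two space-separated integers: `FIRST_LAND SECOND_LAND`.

Answer: 4 8

Derivation:
Beat 0 (L): throw ball1 h=4 -> lands@4:L; in-air after throw: [b1@4:L]
Beat 1 (R): throw ball2 h=2 -> lands@3:R; in-air after throw: [b2@3:R b1@4:L]
Beat 2 (L): throw ball3 h=8 -> lands@10:L; in-air after throw: [b2@3:R b1@4:L b3@10:L]
Beat 3 (R): throw ball2 h=2 -> lands@5:R; in-air after throw: [b1@4:L b2@5:R b3@10:L]
Beat 4 (L): throw ball1 h=4 -> lands@8:L; in-air after throw: [b2@5:R b1@8:L b3@10:L]
Beat 5 (R): throw ball2 h=2 -> lands@7:R; in-air after throw: [b2@7:R b1@8:L b3@10:L]
Beat 6 (L): throw ball4 h=8 -> lands@14:L; in-air after throw: [b2@7:R b1@8:L b3@10:L b4@14:L]
Beat 7 (R): throw ball2 h=2 -> lands@9:R; in-air after throw: [b1@8:L b2@9:R b3@10:L b4@14:L]
Beat 8 (L): throw ball1 h=4 -> lands@12:L; in-air after throw: [b2@9:R b3@10:L b1@12:L b4@14:L]
Ball 1: thrown@0 h=4 -> first land @4; rethrown@4 h=4 -> second land @8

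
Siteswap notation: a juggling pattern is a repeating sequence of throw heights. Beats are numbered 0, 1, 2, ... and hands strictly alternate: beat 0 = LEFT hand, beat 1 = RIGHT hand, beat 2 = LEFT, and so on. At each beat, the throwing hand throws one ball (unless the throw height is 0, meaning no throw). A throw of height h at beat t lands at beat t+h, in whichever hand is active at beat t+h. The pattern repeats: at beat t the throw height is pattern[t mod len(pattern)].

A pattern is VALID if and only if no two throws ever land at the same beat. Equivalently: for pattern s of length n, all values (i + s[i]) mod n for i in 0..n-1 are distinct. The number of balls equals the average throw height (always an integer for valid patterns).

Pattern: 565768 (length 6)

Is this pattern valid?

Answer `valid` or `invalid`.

i=0: (i + s[i]) mod n = (0 + 5) mod 6 = 5
i=1: (i + s[i]) mod n = (1 + 6) mod 6 = 1
i=2: (i + s[i]) mod n = (2 + 5) mod 6 = 1
i=3: (i + s[i]) mod n = (3 + 7) mod 6 = 4
i=4: (i + s[i]) mod n = (4 + 6) mod 6 = 4
i=5: (i + s[i]) mod n = (5 + 8) mod 6 = 1
Residues: [5, 1, 1, 4, 4, 1], distinct: False

Answer: invalid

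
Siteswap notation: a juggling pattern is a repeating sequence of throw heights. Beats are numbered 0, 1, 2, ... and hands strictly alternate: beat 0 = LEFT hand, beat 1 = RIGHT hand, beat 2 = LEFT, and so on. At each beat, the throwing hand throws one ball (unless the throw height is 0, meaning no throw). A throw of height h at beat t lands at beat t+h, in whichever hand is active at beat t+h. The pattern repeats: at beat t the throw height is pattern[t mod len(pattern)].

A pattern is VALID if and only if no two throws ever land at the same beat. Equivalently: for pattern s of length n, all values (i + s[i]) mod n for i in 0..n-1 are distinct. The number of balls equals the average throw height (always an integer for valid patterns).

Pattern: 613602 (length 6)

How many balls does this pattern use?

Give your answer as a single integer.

Answer: 3

Derivation:
Pattern = [6, 1, 3, 6, 0, 2], length n = 6
  position 0: throw height = 6, running sum = 6
  position 1: throw height = 1, running sum = 7
  position 2: throw height = 3, running sum = 10
  position 3: throw height = 6, running sum = 16
  position 4: throw height = 0, running sum = 16
  position 5: throw height = 2, running sum = 18
Total sum = 18; balls = sum / n = 18 / 6 = 3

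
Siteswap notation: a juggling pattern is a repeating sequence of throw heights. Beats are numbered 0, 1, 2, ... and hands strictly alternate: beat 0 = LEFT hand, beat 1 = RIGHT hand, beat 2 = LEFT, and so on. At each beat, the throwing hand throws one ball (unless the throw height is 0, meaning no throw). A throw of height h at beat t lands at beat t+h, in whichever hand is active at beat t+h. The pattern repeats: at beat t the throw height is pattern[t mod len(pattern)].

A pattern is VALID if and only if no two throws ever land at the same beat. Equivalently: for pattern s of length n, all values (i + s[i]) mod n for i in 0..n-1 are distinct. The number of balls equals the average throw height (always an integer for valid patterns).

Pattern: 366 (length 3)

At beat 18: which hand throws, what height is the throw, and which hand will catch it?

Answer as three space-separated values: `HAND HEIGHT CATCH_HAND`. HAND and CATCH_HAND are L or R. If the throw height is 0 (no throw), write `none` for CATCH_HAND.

Answer: L 3 R

Derivation:
Beat 18: 18 mod 2 = 0, so hand = L
Throw height = pattern[18 mod 3] = pattern[0] = 3
Lands at beat 18+3=21, 21 mod 2 = 1, so catch hand = R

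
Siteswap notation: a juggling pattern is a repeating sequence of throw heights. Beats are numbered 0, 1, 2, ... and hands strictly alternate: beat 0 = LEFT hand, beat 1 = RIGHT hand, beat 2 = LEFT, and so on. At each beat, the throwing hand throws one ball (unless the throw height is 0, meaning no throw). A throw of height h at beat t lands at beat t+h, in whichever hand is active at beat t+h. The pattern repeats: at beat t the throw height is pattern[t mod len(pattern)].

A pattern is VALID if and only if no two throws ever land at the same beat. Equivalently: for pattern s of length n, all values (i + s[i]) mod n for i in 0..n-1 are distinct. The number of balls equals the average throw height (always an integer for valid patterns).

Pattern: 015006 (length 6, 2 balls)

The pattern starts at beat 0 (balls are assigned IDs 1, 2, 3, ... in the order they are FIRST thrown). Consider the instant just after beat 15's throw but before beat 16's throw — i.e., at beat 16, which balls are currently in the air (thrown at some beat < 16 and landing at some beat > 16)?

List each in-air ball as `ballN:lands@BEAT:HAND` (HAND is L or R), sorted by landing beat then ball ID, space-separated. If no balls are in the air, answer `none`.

Beat 1 (R): throw ball1 h=1 -> lands@2:L; in-air after throw: [b1@2:L]
Beat 2 (L): throw ball1 h=5 -> lands@7:R; in-air after throw: [b1@7:R]
Beat 5 (R): throw ball2 h=6 -> lands@11:R; in-air after throw: [b1@7:R b2@11:R]
Beat 7 (R): throw ball1 h=1 -> lands@8:L; in-air after throw: [b1@8:L b2@11:R]
Beat 8 (L): throw ball1 h=5 -> lands@13:R; in-air after throw: [b2@11:R b1@13:R]
Beat 11 (R): throw ball2 h=6 -> lands@17:R; in-air after throw: [b1@13:R b2@17:R]
Beat 13 (R): throw ball1 h=1 -> lands@14:L; in-air after throw: [b1@14:L b2@17:R]
Beat 14 (L): throw ball1 h=5 -> lands@19:R; in-air after throw: [b2@17:R b1@19:R]

Answer: ball2:lands@17:R ball1:lands@19:R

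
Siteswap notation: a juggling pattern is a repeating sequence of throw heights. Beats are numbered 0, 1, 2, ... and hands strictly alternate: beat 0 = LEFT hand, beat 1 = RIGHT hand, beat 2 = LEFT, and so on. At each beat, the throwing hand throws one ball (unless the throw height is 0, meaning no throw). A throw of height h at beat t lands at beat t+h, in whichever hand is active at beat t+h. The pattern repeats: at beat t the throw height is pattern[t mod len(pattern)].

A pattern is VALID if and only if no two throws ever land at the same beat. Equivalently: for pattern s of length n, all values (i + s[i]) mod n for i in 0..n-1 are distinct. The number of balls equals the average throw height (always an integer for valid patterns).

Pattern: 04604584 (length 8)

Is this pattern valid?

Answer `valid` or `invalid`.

Answer: invalid

Derivation:
i=0: (i + s[i]) mod n = (0 + 0) mod 8 = 0
i=1: (i + s[i]) mod n = (1 + 4) mod 8 = 5
i=2: (i + s[i]) mod n = (2 + 6) mod 8 = 0
i=3: (i + s[i]) mod n = (3 + 0) mod 8 = 3
i=4: (i + s[i]) mod n = (4 + 4) mod 8 = 0
i=5: (i + s[i]) mod n = (5 + 5) mod 8 = 2
i=6: (i + s[i]) mod n = (6 + 8) mod 8 = 6
i=7: (i + s[i]) mod n = (7 + 4) mod 8 = 3
Residues: [0, 5, 0, 3, 0, 2, 6, 3], distinct: False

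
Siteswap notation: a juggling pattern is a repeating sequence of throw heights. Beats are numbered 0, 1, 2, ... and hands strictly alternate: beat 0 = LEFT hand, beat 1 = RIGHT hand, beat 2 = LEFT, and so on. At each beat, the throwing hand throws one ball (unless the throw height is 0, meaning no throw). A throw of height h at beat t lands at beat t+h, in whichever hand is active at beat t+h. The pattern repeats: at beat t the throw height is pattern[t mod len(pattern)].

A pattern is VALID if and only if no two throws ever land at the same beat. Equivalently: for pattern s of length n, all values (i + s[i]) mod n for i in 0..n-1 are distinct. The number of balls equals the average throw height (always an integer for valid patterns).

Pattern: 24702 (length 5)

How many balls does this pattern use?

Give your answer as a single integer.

Answer: 3

Derivation:
Pattern = [2, 4, 7, 0, 2], length n = 5
  position 0: throw height = 2, running sum = 2
  position 1: throw height = 4, running sum = 6
  position 2: throw height = 7, running sum = 13
  position 3: throw height = 0, running sum = 13
  position 4: throw height = 2, running sum = 15
Total sum = 15; balls = sum / n = 15 / 5 = 3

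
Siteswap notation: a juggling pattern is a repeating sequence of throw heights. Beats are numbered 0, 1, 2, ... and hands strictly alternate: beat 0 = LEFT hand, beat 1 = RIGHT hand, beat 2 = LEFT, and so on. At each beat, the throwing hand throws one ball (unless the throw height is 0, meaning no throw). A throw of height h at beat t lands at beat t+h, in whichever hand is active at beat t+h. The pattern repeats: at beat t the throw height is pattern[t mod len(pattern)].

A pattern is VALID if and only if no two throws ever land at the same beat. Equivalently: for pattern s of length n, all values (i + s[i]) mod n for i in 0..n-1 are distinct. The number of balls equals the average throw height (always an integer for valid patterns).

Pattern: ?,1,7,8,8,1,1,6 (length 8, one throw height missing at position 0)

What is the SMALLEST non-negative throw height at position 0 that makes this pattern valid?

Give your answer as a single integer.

i=0: s[i]=? (unknown)
i=1: (1 + 1) mod 8 = 2
i=2: (2 + 7) mod 8 = 1
i=3: (3 + 8) mod 8 = 3
i=4: (4 + 8) mod 8 = 4
i=5: (5 + 1) mod 8 = 6
i=6: (6 + 1) mod 8 = 7
i=7: (7 + 6) mod 8 = 5
Known residues: [1, 2, 3, 4, 5, 6, 7]; need a permutation of 0..7, so missing residue r = 0
Need (0 + s) mod 8 = 0; smallest s = (0 - 0) mod 8 = 0

Answer: 0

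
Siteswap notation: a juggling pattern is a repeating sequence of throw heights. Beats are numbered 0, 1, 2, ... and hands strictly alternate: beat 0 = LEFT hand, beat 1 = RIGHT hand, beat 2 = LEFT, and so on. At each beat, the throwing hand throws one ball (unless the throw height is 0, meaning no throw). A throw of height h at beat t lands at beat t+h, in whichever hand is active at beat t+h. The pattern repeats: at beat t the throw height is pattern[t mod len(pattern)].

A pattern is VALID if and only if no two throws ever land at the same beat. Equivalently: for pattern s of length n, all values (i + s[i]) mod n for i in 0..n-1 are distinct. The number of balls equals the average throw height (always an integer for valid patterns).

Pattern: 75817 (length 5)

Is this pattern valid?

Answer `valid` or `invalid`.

i=0: (i + s[i]) mod n = (0 + 7) mod 5 = 2
i=1: (i + s[i]) mod n = (1 + 5) mod 5 = 1
i=2: (i + s[i]) mod n = (2 + 8) mod 5 = 0
i=3: (i + s[i]) mod n = (3 + 1) mod 5 = 4
i=4: (i + s[i]) mod n = (4 + 7) mod 5 = 1
Residues: [2, 1, 0, 4, 1], distinct: False

Answer: invalid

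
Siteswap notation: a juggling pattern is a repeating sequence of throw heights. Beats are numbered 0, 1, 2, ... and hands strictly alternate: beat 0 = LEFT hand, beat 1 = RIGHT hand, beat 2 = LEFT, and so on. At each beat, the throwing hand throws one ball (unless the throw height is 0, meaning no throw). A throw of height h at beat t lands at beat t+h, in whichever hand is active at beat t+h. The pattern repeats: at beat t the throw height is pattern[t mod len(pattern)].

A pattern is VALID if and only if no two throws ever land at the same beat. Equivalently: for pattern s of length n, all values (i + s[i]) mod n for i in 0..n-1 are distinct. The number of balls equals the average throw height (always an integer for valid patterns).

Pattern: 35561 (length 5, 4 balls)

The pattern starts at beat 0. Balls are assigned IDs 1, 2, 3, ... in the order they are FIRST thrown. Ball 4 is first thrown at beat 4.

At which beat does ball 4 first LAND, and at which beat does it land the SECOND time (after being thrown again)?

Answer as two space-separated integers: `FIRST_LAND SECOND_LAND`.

Beat 0 (L): throw ball1 h=3 -> lands@3:R; in-air after throw: [b1@3:R]
Beat 1 (R): throw ball2 h=5 -> lands@6:L; in-air after throw: [b1@3:R b2@6:L]
Beat 2 (L): throw ball3 h=5 -> lands@7:R; in-air after throw: [b1@3:R b2@6:L b3@7:R]
Beat 3 (R): throw ball1 h=6 -> lands@9:R; in-air after throw: [b2@6:L b3@7:R b1@9:R]
Beat 4 (L): throw ball4 h=1 -> lands@5:R; in-air after throw: [b4@5:R b2@6:L b3@7:R b1@9:R]
Beat 5 (R): throw ball4 h=3 -> lands@8:L; in-air after throw: [b2@6:L b3@7:R b4@8:L b1@9:R]
Beat 6 (L): throw ball2 h=5 -> lands@11:R; in-air after throw: [b3@7:R b4@8:L b1@9:R b2@11:R]
Beat 7 (R): throw ball3 h=5 -> lands@12:L; in-air after throw: [b4@8:L b1@9:R b2@11:R b3@12:L]
Beat 8 (L): throw ball4 h=6 -> lands@14:L; in-air after throw: [b1@9:R b2@11:R b3@12:L b4@14:L]
Ball 4: thrown@4 h=1 -> first land @5; rethrown@5 h=3 -> second land @8

Answer: 5 8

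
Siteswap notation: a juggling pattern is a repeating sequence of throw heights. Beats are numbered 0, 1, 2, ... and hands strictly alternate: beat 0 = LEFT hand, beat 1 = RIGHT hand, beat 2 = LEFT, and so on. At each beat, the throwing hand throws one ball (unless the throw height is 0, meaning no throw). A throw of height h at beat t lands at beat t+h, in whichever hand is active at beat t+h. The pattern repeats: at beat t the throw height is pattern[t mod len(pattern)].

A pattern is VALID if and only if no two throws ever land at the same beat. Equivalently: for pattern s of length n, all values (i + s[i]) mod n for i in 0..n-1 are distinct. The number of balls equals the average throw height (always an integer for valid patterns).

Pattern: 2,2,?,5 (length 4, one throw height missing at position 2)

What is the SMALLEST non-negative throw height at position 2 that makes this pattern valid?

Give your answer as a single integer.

Answer: 3

Derivation:
i=0: (0 + 2) mod 4 = 2
i=1: (1 + 2) mod 4 = 3
i=2: s[i]=? (unknown)
i=3: (3 + 5) mod 4 = 0
Known residues: [0, 2, 3]; need a permutation of 0..3, so missing residue r = 1
Need (2 + s) mod 4 = 1; smallest s = (1 - 2) mod 4 = 3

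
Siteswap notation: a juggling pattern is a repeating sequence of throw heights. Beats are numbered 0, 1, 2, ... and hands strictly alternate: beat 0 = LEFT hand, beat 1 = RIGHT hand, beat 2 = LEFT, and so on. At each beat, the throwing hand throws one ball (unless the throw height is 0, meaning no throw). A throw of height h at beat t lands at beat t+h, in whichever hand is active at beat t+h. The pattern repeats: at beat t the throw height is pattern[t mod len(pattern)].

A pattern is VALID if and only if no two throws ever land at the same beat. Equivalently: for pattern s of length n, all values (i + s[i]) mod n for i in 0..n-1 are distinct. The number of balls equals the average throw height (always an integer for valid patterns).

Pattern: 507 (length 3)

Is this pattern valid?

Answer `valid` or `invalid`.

i=0: (i + s[i]) mod n = (0 + 5) mod 3 = 2
i=1: (i + s[i]) mod n = (1 + 0) mod 3 = 1
i=2: (i + s[i]) mod n = (2 + 7) mod 3 = 0
Residues: [2, 1, 0], distinct: True

Answer: valid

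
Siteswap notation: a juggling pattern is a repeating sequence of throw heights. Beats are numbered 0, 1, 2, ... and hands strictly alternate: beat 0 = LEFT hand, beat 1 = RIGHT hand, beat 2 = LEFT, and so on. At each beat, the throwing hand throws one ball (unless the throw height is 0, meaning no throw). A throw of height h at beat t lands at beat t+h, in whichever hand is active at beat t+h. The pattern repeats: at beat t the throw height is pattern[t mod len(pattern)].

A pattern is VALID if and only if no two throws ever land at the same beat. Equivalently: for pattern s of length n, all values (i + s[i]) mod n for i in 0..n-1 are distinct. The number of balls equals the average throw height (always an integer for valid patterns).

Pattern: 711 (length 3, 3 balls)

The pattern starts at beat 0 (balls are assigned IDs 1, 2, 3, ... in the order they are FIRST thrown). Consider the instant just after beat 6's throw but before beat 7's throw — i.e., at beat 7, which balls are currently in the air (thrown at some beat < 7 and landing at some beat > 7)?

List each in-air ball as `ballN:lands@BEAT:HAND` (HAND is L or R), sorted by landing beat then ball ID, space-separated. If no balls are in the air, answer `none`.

Beat 0 (L): throw ball1 h=7 -> lands@7:R; in-air after throw: [b1@7:R]
Beat 1 (R): throw ball2 h=1 -> lands@2:L; in-air after throw: [b2@2:L b1@7:R]
Beat 2 (L): throw ball2 h=1 -> lands@3:R; in-air after throw: [b2@3:R b1@7:R]
Beat 3 (R): throw ball2 h=7 -> lands@10:L; in-air after throw: [b1@7:R b2@10:L]
Beat 4 (L): throw ball3 h=1 -> lands@5:R; in-air after throw: [b3@5:R b1@7:R b2@10:L]
Beat 5 (R): throw ball3 h=1 -> lands@6:L; in-air after throw: [b3@6:L b1@7:R b2@10:L]
Beat 6 (L): throw ball3 h=7 -> lands@13:R; in-air after throw: [b1@7:R b2@10:L b3@13:R]
Beat 7 (R): throw ball1 h=1 -> lands@8:L; in-air after throw: [b1@8:L b2@10:L b3@13:R]

Answer: ball2:lands@10:L ball3:lands@13:R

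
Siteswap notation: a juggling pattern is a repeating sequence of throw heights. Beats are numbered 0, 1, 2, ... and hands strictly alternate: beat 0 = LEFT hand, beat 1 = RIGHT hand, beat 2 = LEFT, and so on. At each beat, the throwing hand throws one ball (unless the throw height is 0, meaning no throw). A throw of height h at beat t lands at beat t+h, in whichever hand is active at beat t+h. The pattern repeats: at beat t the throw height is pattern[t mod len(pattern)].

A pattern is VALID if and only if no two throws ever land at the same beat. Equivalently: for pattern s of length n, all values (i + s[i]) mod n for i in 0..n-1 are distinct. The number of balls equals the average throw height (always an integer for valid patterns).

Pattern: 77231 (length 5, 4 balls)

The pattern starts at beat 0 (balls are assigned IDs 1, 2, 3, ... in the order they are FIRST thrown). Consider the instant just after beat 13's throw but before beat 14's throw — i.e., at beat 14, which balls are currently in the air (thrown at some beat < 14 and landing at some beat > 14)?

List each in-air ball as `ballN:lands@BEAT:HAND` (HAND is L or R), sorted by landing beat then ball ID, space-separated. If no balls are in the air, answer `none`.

Answer: ball4:lands@16:L ball1:lands@17:R ball2:lands@18:L

Derivation:
Beat 0 (L): throw ball1 h=7 -> lands@7:R; in-air after throw: [b1@7:R]
Beat 1 (R): throw ball2 h=7 -> lands@8:L; in-air after throw: [b1@7:R b2@8:L]
Beat 2 (L): throw ball3 h=2 -> lands@4:L; in-air after throw: [b3@4:L b1@7:R b2@8:L]
Beat 3 (R): throw ball4 h=3 -> lands@6:L; in-air after throw: [b3@4:L b4@6:L b1@7:R b2@8:L]
Beat 4 (L): throw ball3 h=1 -> lands@5:R; in-air after throw: [b3@5:R b4@6:L b1@7:R b2@8:L]
Beat 5 (R): throw ball3 h=7 -> lands@12:L; in-air after throw: [b4@6:L b1@7:R b2@8:L b3@12:L]
Beat 6 (L): throw ball4 h=7 -> lands@13:R; in-air after throw: [b1@7:R b2@8:L b3@12:L b4@13:R]
Beat 7 (R): throw ball1 h=2 -> lands@9:R; in-air after throw: [b2@8:L b1@9:R b3@12:L b4@13:R]
Beat 8 (L): throw ball2 h=3 -> lands@11:R; in-air after throw: [b1@9:R b2@11:R b3@12:L b4@13:R]
Beat 9 (R): throw ball1 h=1 -> lands@10:L; in-air after throw: [b1@10:L b2@11:R b3@12:L b4@13:R]
Beat 10 (L): throw ball1 h=7 -> lands@17:R; in-air after throw: [b2@11:R b3@12:L b4@13:R b1@17:R]
Beat 11 (R): throw ball2 h=7 -> lands@18:L; in-air after throw: [b3@12:L b4@13:R b1@17:R b2@18:L]
Beat 12 (L): throw ball3 h=2 -> lands@14:L; in-air after throw: [b4@13:R b3@14:L b1@17:R b2@18:L]
Beat 13 (R): throw ball4 h=3 -> lands@16:L; in-air after throw: [b3@14:L b4@16:L b1@17:R b2@18:L]
Beat 14 (L): throw ball3 h=1 -> lands@15:R; in-air after throw: [b3@15:R b4@16:L b1@17:R b2@18:L]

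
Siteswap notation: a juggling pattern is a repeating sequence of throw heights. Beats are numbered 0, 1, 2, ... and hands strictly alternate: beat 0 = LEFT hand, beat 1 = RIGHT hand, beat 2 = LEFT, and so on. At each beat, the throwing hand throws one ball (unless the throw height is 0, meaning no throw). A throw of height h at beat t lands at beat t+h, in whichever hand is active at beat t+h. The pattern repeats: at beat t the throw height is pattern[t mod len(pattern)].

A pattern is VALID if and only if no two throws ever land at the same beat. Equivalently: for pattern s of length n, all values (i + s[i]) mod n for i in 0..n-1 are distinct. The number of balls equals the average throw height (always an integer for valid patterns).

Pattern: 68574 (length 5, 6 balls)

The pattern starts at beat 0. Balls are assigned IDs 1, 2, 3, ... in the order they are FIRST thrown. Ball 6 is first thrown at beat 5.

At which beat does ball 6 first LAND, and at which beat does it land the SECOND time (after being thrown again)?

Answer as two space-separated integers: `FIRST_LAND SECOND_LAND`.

Answer: 11 19

Derivation:
Beat 0 (L): throw ball1 h=6 -> lands@6:L; in-air after throw: [b1@6:L]
Beat 1 (R): throw ball2 h=8 -> lands@9:R; in-air after throw: [b1@6:L b2@9:R]
Beat 2 (L): throw ball3 h=5 -> lands@7:R; in-air after throw: [b1@6:L b3@7:R b2@9:R]
Beat 3 (R): throw ball4 h=7 -> lands@10:L; in-air after throw: [b1@6:L b3@7:R b2@9:R b4@10:L]
Beat 4 (L): throw ball5 h=4 -> lands@8:L; in-air after throw: [b1@6:L b3@7:R b5@8:L b2@9:R b4@10:L]
Beat 5 (R): throw ball6 h=6 -> lands@11:R; in-air after throw: [b1@6:L b3@7:R b5@8:L b2@9:R b4@10:L b6@11:R]
Beat 6 (L): throw ball1 h=8 -> lands@14:L; in-air after throw: [b3@7:R b5@8:L b2@9:R b4@10:L b6@11:R b1@14:L]
Beat 7 (R): throw ball3 h=5 -> lands@12:L; in-air after throw: [b5@8:L b2@9:R b4@10:L b6@11:R b3@12:L b1@14:L]
Beat 8 (L): throw ball5 h=7 -> lands@15:R; in-air after throw: [b2@9:R b4@10:L b6@11:R b3@12:L b1@14:L b5@15:R]
Beat 9 (R): throw ball2 h=4 -> lands@13:R; in-air after throw: [b4@10:L b6@11:R b3@12:L b2@13:R b1@14:L b5@15:R]
Beat 10 (L): throw ball4 h=6 -> lands@16:L; in-air after throw: [b6@11:R b3@12:L b2@13:R b1@14:L b5@15:R b4@16:L]
Beat 11 (R): throw ball6 h=8 -> lands@19:R; in-air after throw: [b3@12:L b2@13:R b1@14:L b5@15:R b4@16:L b6@19:R]
Beat 12 (L): throw ball3 h=5 -> lands@17:R; in-air after throw: [b2@13:R b1@14:L b5@15:R b4@16:L b3@17:R b6@19:R]
Beat 13 (R): throw ball2 h=7 -> lands@20:L; in-air after throw: [b1@14:L b5@15:R b4@16:L b3@17:R b6@19:R b2@20:L]
Beat 14 (L): throw ball1 h=4 -> lands@18:L; in-air after throw: [b5@15:R b4@16:L b3@17:R b1@18:L b6@19:R b2@20:L]
Ball 6: thrown@5 h=6 -> first land @11; rethrown@11 h=8 -> second land @19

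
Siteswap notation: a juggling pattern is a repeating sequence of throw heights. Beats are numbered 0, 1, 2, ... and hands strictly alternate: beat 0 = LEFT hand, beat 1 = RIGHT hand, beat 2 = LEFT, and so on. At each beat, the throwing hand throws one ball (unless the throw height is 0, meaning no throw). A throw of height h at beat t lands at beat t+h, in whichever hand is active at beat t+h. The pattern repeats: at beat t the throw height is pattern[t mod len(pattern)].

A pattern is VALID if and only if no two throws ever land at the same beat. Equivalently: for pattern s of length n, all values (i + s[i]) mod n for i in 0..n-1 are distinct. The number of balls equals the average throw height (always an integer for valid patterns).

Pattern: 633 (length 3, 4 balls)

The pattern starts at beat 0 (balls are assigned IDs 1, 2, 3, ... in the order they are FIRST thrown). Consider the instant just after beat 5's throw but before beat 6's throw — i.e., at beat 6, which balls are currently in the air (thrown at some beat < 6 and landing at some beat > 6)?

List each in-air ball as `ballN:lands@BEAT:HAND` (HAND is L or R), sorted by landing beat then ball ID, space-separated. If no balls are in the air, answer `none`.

Answer: ball2:lands@7:R ball3:lands@8:L ball4:lands@9:R

Derivation:
Beat 0 (L): throw ball1 h=6 -> lands@6:L; in-air after throw: [b1@6:L]
Beat 1 (R): throw ball2 h=3 -> lands@4:L; in-air after throw: [b2@4:L b1@6:L]
Beat 2 (L): throw ball3 h=3 -> lands@5:R; in-air after throw: [b2@4:L b3@5:R b1@6:L]
Beat 3 (R): throw ball4 h=6 -> lands@9:R; in-air after throw: [b2@4:L b3@5:R b1@6:L b4@9:R]
Beat 4 (L): throw ball2 h=3 -> lands@7:R; in-air after throw: [b3@5:R b1@6:L b2@7:R b4@9:R]
Beat 5 (R): throw ball3 h=3 -> lands@8:L; in-air after throw: [b1@6:L b2@7:R b3@8:L b4@9:R]
Beat 6 (L): throw ball1 h=6 -> lands@12:L; in-air after throw: [b2@7:R b3@8:L b4@9:R b1@12:L]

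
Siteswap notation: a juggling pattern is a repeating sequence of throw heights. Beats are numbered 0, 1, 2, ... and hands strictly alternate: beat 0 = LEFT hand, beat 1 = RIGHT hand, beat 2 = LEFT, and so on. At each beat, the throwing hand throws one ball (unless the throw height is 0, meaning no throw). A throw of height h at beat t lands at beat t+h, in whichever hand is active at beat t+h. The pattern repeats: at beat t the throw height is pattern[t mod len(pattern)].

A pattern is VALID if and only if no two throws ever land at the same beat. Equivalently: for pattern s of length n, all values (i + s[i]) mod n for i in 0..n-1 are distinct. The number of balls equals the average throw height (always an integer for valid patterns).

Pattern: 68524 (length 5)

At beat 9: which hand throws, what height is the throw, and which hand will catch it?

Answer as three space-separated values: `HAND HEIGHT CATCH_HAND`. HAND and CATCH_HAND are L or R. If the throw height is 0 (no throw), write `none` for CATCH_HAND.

Answer: R 4 R

Derivation:
Beat 9: 9 mod 2 = 1, so hand = R
Throw height = pattern[9 mod 5] = pattern[4] = 4
Lands at beat 9+4=13, 13 mod 2 = 1, so catch hand = R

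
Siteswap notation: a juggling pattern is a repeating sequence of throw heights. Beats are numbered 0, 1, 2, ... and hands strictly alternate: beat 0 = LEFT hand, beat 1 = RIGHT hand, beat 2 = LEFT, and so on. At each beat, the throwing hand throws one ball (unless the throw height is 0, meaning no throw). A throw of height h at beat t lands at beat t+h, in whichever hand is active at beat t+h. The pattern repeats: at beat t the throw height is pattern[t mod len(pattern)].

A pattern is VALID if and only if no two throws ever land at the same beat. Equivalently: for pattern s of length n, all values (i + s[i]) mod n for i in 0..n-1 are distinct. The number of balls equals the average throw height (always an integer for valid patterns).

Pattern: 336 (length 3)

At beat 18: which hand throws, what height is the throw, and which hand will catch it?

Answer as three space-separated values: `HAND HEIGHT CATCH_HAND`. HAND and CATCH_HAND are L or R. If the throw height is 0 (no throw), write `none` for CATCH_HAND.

Beat 18: 18 mod 2 = 0, so hand = L
Throw height = pattern[18 mod 3] = pattern[0] = 3
Lands at beat 18+3=21, 21 mod 2 = 1, so catch hand = R

Answer: L 3 R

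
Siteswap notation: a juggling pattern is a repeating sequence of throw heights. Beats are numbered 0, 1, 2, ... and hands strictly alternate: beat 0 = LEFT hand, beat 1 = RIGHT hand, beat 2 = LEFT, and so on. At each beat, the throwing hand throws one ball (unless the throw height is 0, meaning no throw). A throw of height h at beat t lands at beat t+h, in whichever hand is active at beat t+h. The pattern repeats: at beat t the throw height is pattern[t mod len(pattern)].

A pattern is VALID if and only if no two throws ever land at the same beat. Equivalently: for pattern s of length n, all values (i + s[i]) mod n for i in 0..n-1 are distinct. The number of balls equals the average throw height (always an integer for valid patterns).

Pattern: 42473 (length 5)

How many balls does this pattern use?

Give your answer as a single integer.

Answer: 4

Derivation:
Pattern = [4, 2, 4, 7, 3], length n = 5
  position 0: throw height = 4, running sum = 4
  position 1: throw height = 2, running sum = 6
  position 2: throw height = 4, running sum = 10
  position 3: throw height = 7, running sum = 17
  position 4: throw height = 3, running sum = 20
Total sum = 20; balls = sum / n = 20 / 5 = 4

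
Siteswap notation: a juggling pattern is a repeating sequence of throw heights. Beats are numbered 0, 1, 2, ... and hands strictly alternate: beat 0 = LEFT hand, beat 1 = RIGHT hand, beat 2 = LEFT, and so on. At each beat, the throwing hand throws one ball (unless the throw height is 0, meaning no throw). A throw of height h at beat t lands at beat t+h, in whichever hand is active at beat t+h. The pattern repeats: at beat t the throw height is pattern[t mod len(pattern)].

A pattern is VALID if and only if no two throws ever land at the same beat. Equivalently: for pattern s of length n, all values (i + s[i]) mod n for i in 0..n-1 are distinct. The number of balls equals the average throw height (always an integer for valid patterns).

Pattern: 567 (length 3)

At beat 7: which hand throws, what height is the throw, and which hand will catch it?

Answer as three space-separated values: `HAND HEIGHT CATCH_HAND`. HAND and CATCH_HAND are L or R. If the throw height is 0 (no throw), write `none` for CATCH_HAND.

Beat 7: 7 mod 2 = 1, so hand = R
Throw height = pattern[7 mod 3] = pattern[1] = 6
Lands at beat 7+6=13, 13 mod 2 = 1, so catch hand = R

Answer: R 6 R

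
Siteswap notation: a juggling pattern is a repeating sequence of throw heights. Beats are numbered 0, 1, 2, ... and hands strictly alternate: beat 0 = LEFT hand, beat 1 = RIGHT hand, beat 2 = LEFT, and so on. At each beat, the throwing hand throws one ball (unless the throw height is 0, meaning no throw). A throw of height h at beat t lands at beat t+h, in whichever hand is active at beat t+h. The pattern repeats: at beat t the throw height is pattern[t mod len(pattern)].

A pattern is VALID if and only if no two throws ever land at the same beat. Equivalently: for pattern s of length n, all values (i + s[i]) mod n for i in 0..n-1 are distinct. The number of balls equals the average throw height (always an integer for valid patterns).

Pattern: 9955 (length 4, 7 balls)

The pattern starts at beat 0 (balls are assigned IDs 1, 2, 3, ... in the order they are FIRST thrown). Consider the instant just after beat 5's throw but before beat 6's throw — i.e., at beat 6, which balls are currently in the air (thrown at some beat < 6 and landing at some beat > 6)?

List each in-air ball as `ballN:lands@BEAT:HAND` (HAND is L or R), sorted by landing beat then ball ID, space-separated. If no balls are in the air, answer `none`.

Beat 0 (L): throw ball1 h=9 -> lands@9:R; in-air after throw: [b1@9:R]
Beat 1 (R): throw ball2 h=9 -> lands@10:L; in-air after throw: [b1@9:R b2@10:L]
Beat 2 (L): throw ball3 h=5 -> lands@7:R; in-air after throw: [b3@7:R b1@9:R b2@10:L]
Beat 3 (R): throw ball4 h=5 -> lands@8:L; in-air after throw: [b3@7:R b4@8:L b1@9:R b2@10:L]
Beat 4 (L): throw ball5 h=9 -> lands@13:R; in-air after throw: [b3@7:R b4@8:L b1@9:R b2@10:L b5@13:R]
Beat 5 (R): throw ball6 h=9 -> lands@14:L; in-air after throw: [b3@7:R b4@8:L b1@9:R b2@10:L b5@13:R b6@14:L]
Beat 6 (L): throw ball7 h=5 -> lands@11:R; in-air after throw: [b3@7:R b4@8:L b1@9:R b2@10:L b7@11:R b5@13:R b6@14:L]

Answer: ball3:lands@7:R ball4:lands@8:L ball1:lands@9:R ball2:lands@10:L ball5:lands@13:R ball6:lands@14:L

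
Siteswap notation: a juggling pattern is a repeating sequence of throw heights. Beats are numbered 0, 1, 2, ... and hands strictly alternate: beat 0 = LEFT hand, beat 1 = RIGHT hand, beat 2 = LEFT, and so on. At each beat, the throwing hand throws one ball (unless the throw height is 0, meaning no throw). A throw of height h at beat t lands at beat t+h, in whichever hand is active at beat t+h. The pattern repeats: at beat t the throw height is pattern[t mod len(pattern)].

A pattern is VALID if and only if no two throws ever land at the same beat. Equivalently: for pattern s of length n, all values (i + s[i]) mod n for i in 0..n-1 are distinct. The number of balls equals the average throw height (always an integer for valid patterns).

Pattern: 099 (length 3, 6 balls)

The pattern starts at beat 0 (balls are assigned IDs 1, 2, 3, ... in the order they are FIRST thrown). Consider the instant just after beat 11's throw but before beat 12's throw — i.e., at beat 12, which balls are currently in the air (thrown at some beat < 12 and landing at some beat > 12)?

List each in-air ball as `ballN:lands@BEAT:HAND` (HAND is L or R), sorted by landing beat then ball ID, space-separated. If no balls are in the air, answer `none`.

Answer: ball3:lands@13:R ball4:lands@14:L ball5:lands@16:L ball6:lands@17:R ball1:lands@19:R ball2:lands@20:L

Derivation:
Beat 1 (R): throw ball1 h=9 -> lands@10:L; in-air after throw: [b1@10:L]
Beat 2 (L): throw ball2 h=9 -> lands@11:R; in-air after throw: [b1@10:L b2@11:R]
Beat 4 (L): throw ball3 h=9 -> lands@13:R; in-air after throw: [b1@10:L b2@11:R b3@13:R]
Beat 5 (R): throw ball4 h=9 -> lands@14:L; in-air after throw: [b1@10:L b2@11:R b3@13:R b4@14:L]
Beat 7 (R): throw ball5 h=9 -> lands@16:L; in-air after throw: [b1@10:L b2@11:R b3@13:R b4@14:L b5@16:L]
Beat 8 (L): throw ball6 h=9 -> lands@17:R; in-air after throw: [b1@10:L b2@11:R b3@13:R b4@14:L b5@16:L b6@17:R]
Beat 10 (L): throw ball1 h=9 -> lands@19:R; in-air after throw: [b2@11:R b3@13:R b4@14:L b5@16:L b6@17:R b1@19:R]
Beat 11 (R): throw ball2 h=9 -> lands@20:L; in-air after throw: [b3@13:R b4@14:L b5@16:L b6@17:R b1@19:R b2@20:L]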